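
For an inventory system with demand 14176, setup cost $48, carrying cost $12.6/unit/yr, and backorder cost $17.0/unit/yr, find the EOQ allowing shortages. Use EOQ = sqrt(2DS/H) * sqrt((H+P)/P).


Formula: EOQ* = sqrt(2DS/H) * sqrt((H+P)/P)
Base EOQ = sqrt(2*14176*48/12.6) = 328.65 units
Correction = sqrt((12.6+17.0)/17.0) = 1.31954
EOQ* = 328.65 * 1.31954 = 433.7 units

433.7 units


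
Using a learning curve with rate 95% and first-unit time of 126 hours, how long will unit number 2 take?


Formula: T_n = T_1 * (learning_rate)^(log2(n)) where learning_rate = rate/100
Doublings = log2(2) = 1
T_n = 126 * 0.95^1
T_n = 126 * 0.95 = 119.7 hours

119.7 hours


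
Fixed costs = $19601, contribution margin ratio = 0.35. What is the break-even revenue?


Formula: BER = Fixed Costs / Contribution Margin Ratio
BER = $19601 / 0.35
BER = $56002.86 (to the nearest cent)

$56002.86


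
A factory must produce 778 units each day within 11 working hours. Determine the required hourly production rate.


Formula: Production Rate = Daily Demand / Available Hours
Rate = 778 units/day / 11 hours/day
Rate = 70.7 units/hour

70.7 units/hour


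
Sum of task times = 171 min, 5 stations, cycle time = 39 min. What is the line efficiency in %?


Formula: Efficiency = Sum of Task Times / (N_stations * CT) * 100
Total station capacity = 5 stations * 39 min = 195 min
Efficiency = 171 / 195 * 100 = 87.7%

87.7%


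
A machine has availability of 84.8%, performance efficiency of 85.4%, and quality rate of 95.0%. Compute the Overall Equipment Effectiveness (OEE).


Formula: OEE = Availability * Performance * Quality / 10000
A * P = 84.8% * 85.4% / 100 = 72.42%
OEE = 72.42% * 95.0% / 100 = 68.8%

68.8%


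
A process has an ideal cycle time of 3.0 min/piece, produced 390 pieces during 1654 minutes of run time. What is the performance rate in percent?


Formula: Performance = (Ideal CT * Total Count) / Run Time * 100
Ideal output time = 3.0 * 390 = 1170.0 min
Performance = 1170.0 / 1654 * 100 = 70.7%

70.7%


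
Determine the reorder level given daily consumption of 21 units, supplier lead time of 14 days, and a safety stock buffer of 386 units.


Formula: ROP = (Daily Demand * Lead Time) + Safety Stock
Demand during lead time = 21 * 14 = 294 units
ROP = 294 + 386 = 680 units

680 units


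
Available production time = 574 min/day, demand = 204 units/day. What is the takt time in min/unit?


Formula: Takt Time = Available Production Time / Customer Demand
Takt = 574 min/day / 204 units/day
Takt = 2.81 min/unit

2.81 min/unit


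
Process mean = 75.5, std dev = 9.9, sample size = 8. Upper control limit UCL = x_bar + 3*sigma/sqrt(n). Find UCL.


UCL = 75.5 + 3 * 9.9 / sqrt(8)

86.0


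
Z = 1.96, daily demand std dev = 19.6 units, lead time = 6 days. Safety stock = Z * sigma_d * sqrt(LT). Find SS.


Formula: SS = z * sigma_d * sqrt(LT)
sqrt(LT) = sqrt(6) = 2.4495
SS = 1.96 * 19.6 * 2.4495
SS = 94.1 units

94.1 units


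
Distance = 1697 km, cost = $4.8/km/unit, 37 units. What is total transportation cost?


TC = dist * cost * units = 1697 * 4.8 * 37 = $301387.20

$301387.20


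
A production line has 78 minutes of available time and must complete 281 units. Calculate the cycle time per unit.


Formula: CT = Available Time / Number of Units
CT = 78 min / 281 units
CT = 0.28 min/unit

0.28 min/unit


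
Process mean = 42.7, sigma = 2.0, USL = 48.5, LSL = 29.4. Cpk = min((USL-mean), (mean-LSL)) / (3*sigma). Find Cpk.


Cpu = (48.5 - 42.7) / (3 * 2.0) = 0.97
Cpl = (42.7 - 29.4) / (3 * 2.0) = 2.22
Cpk = min(0.97, 2.22) = 0.97

0.97


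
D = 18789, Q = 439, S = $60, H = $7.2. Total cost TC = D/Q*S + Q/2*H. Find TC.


TC = 18789/439 * 60 + 439/2 * 7.2

$4148.37


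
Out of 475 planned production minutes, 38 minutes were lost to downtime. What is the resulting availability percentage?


Formula: Availability = (Planned Time - Downtime) / Planned Time * 100
Uptime = 475 - 38 = 437 min
Availability = 437 / 475 * 100 = 92.0%

92.0%


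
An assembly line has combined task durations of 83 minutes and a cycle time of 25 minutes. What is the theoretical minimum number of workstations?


Formula: N_min = ceil(Sum of Task Times / Cycle Time)
N_min = ceil(83 min / 25 min) = ceil(3.32)
N_min = 4 stations

4


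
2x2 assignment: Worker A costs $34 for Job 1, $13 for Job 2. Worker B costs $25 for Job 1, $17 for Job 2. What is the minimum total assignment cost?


Option 1: A->1 + B->2 = $34 + $17 = $51
Option 2: A->2 + B->1 = $13 + $25 = $38
Min cost = min($51, $38) = $38

$38


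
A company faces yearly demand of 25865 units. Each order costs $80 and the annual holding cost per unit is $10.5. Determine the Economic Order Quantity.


Formula: EOQ = sqrt(2 * D * S / H)
Numerator: 2 * 25865 * 80 = 4138400
2DS/H = 4138400 / 10.5 = 394133.3
EOQ = sqrt(394133.3) = 627.8 units

627.8 units


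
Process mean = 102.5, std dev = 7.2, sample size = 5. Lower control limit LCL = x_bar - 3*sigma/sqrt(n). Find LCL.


LCL = 102.5 - 3 * 7.2 / sqrt(5)

92.84


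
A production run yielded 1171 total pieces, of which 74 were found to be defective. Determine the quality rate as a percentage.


Formula: Quality Rate = Good Pieces / Total Pieces * 100
Good pieces = 1171 - 74 = 1097
QR = 1097 / 1171 * 100 = 93.7%

93.7%


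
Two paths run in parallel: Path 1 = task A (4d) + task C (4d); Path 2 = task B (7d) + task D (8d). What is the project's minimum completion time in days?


Path 1 = 4 + 4 = 8 days
Path 2 = 7 + 8 = 15 days
Duration = max(8, 15) = 15 days

15 days


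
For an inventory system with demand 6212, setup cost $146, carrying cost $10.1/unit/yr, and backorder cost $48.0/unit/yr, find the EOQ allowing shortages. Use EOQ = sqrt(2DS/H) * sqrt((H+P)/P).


Formula: EOQ* = sqrt(2DS/H) * sqrt((H+P)/P)
Base EOQ = sqrt(2*6212*146/10.1) = 423.79 units
Correction = sqrt((10.1+48.0)/48.0) = 1.10019
EOQ* = 423.79 * 1.10019 = 466.2 units

466.2 units


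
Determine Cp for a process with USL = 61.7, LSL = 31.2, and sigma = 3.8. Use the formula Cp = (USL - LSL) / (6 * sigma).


Cp = (61.7 - 31.2) / (6 * 3.8)

1.34


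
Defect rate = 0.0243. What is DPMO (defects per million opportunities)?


DPMO = defect_rate * 1000000 = 0.0243 * 1000000

24300


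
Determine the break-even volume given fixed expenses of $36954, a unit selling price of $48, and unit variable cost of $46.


Formula: BEQ = Fixed Costs / (Price - Variable Cost)
Contribution margin = $48 - $46 = $2/unit
BEQ = ceil($36954 / $2/unit) = ceil(18477.0) = 18477 units

18477 units


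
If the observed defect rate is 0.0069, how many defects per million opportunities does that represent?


DPMO = defect_rate * 1000000 = 0.0069 * 1000000

6900


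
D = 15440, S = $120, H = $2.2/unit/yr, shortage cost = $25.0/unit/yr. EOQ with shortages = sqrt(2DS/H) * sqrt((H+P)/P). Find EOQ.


Formula: EOQ* = sqrt(2DS/H) * sqrt((H+P)/P)
Base EOQ = sqrt(2*15440*120/2.2) = 1297.83 units
Correction = sqrt((2.2+25.0)/25.0) = 1.04307
EOQ* = 1297.83 * 1.04307 = 1353.7 units

1353.7 units


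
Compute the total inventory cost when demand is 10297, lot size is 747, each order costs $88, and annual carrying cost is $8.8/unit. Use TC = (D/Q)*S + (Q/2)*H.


TC = 10297/747 * 88 + 747/2 * 8.8

$4499.83


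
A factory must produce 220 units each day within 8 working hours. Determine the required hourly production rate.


Formula: Production Rate = Daily Demand / Available Hours
Rate = 220 units/day / 8 hours/day
Rate = 27.5 units/hour

27.5 units/hour


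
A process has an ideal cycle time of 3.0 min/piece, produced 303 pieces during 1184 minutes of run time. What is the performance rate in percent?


Formula: Performance = (Ideal CT * Total Count) / Run Time * 100
Ideal output time = 3.0 * 303 = 909.0 min
Performance = 909.0 / 1184 * 100 = 76.8%

76.8%


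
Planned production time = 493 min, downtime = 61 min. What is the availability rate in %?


Formula: Availability = (Planned Time - Downtime) / Planned Time * 100
Uptime = 493 - 61 = 432 min
Availability = 432 / 493 * 100 = 87.6%

87.6%


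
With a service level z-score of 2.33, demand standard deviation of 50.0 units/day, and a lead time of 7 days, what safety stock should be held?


Formula: SS = z * sigma_d * sqrt(LT)
sqrt(LT) = sqrt(7) = 2.6458
SS = 2.33 * 50.0 * 2.6458
SS = 308.2 units

308.2 units


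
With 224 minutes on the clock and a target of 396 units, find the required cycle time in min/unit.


Formula: CT = Available Time / Number of Units
CT = 224 min / 396 units
CT = 0.57 min/unit

0.57 min/unit


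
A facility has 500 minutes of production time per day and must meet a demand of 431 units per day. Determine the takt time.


Formula: Takt Time = Available Production Time / Customer Demand
Takt = 500 min/day / 431 units/day
Takt = 1.16 min/unit

1.16 min/unit


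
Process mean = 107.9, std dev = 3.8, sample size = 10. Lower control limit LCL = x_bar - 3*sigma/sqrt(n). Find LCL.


LCL = 107.9 - 3 * 3.8 / sqrt(10)

104.3


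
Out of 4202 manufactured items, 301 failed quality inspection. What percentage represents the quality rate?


Formula: Quality Rate = Good Pieces / Total Pieces * 100
Good pieces = 4202 - 301 = 3901
QR = 3901 / 4202 * 100 = 92.8%

92.8%


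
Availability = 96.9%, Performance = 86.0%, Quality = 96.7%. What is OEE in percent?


Formula: OEE = Availability * Performance * Quality / 10000
A * P = 96.9% * 86.0% / 100 = 83.33%
OEE = 83.33% * 96.7% / 100 = 80.6%

80.6%


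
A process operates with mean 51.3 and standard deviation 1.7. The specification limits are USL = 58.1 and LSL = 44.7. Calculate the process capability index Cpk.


Cpu = (58.1 - 51.3) / (3 * 1.7) = 1.33
Cpl = (51.3 - 44.7) / (3 * 1.7) = 1.29
Cpk = min(1.33, 1.29) = 1.29

1.29


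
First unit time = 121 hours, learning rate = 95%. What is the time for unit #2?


Formula: T_n = T_1 * (learning_rate)^(log2(n)) where learning_rate = rate/100
Doublings = log2(2) = 1
T_n = 121 * 0.95^1
T_n = 121 * 0.95 = 115.0 hours

115.0 hours


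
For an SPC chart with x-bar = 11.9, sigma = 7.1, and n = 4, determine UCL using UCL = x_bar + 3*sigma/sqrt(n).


UCL = 11.9 + 3 * 7.1 / sqrt(4)

22.55


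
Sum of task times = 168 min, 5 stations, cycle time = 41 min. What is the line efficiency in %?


Formula: Efficiency = Sum of Task Times / (N_stations * CT) * 100
Total station capacity = 5 stations * 41 min = 205 min
Efficiency = 168 / 205 * 100 = 82.0%

82.0%


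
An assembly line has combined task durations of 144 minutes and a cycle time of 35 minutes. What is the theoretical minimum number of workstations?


Formula: N_min = ceil(Sum of Task Times / Cycle Time)
N_min = ceil(144 min / 35 min) = ceil(4.1143)
N_min = 5 stations

5


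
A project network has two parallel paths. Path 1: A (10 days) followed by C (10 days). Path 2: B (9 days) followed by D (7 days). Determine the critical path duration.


Path 1 = 10 + 10 = 20 days
Path 2 = 9 + 7 = 16 days
Duration = max(20, 16) = 20 days

20 days


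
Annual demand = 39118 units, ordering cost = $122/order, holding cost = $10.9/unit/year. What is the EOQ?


Formula: EOQ = sqrt(2 * D * S / H)
Numerator: 2 * 39118 * 122 = 9544792
2DS/H = 9544792 / 10.9 = 875669.0
EOQ = sqrt(875669.0) = 935.8 units

935.8 units


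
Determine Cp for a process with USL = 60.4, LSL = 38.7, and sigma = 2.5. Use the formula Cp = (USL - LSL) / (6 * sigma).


Cp = (60.4 - 38.7) / (6 * 2.5)

1.45


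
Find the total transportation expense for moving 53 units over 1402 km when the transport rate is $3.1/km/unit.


TC = dist * cost * units = 1402 * 3.1 * 53 = $230348.60

$230348.60


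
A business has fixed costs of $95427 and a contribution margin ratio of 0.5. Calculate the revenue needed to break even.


Formula: BER = Fixed Costs / Contribution Margin Ratio
BER = $95427 / 0.5
BER = $190854.00 (to the nearest cent)

$190854.00


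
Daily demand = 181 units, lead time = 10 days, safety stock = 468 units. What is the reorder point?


Formula: ROP = (Daily Demand * Lead Time) + Safety Stock
Demand during lead time = 181 * 10 = 1810 units
ROP = 1810 + 468 = 2278 units

2278 units


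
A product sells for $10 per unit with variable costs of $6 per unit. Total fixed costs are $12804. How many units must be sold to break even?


Formula: BEQ = Fixed Costs / (Price - Variable Cost)
Contribution margin = $10 - $6 = $4/unit
BEQ = ceil($12804 / $4/unit) = ceil(3201.0) = 3201 units

3201 units


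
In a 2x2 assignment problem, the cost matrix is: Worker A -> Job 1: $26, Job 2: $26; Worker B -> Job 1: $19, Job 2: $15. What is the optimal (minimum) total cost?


Option 1: A->1 + B->2 = $26 + $15 = $41
Option 2: A->2 + B->1 = $26 + $19 = $45
Min cost = min($41, $45) = $41

$41


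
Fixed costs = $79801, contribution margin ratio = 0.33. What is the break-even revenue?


Formula: BER = Fixed Costs / Contribution Margin Ratio
BER = $79801 / 0.33
BER = $241821.21 (to the nearest cent)

$241821.21


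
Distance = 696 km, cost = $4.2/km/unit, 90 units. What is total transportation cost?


TC = dist * cost * units = 696 * 4.2 * 90 = $263088.00

$263088.00


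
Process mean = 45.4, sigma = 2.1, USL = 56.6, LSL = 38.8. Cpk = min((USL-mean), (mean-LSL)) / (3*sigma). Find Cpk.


Cpu = (56.6 - 45.4) / (3 * 2.1) = 1.78
Cpl = (45.4 - 38.8) / (3 * 2.1) = 1.05
Cpk = min(1.78, 1.05) = 1.05

1.05


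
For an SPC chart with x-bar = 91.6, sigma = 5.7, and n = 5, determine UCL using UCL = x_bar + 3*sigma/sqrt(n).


UCL = 91.6 + 3 * 5.7 / sqrt(5)

99.25


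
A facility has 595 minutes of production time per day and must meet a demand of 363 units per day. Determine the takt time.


Formula: Takt Time = Available Production Time / Customer Demand
Takt = 595 min/day / 363 units/day
Takt = 1.64 min/unit

1.64 min/unit


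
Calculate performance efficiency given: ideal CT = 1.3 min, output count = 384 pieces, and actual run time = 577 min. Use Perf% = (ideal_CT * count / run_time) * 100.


Formula: Performance = (Ideal CT * Total Count) / Run Time * 100
Ideal output time = 1.3 * 384 = 499.2 min
Performance = 499.2 / 577 * 100 = 86.5%

86.5%


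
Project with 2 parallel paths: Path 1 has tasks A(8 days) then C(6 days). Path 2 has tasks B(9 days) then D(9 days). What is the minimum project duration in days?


Path 1 = 8 + 6 = 14 days
Path 2 = 9 + 9 = 18 days
Duration = max(14, 18) = 18 days

18 days


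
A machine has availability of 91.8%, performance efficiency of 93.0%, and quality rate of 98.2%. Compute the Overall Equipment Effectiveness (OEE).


Formula: OEE = Availability * Performance * Quality / 10000
A * P = 91.8% * 93.0% / 100 = 85.37%
OEE = 85.37% * 98.2% / 100 = 83.8%

83.8%


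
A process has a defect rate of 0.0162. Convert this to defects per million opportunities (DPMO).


DPMO = defect_rate * 1000000 = 0.0162 * 1000000

16200


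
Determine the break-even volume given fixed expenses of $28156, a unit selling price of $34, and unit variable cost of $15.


Formula: BEQ = Fixed Costs / (Price - Variable Cost)
Contribution margin = $34 - $15 = $19/unit
BEQ = ceil($28156 / $19/unit) = ceil(1481.89) = 1482 units

1482 units


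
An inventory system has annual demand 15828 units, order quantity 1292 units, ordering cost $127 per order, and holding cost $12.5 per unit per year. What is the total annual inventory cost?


TC = 15828/1292 * 127 + 1292/2 * 12.5

$9630.85


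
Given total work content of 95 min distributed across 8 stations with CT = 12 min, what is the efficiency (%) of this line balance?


Formula: Efficiency = Sum of Task Times / (N_stations * CT) * 100
Total station capacity = 8 stations * 12 min = 96 min
Efficiency = 95 / 96 * 100 = 99.0%

99.0%


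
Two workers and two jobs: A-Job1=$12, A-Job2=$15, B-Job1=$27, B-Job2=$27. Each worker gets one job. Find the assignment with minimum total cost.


Option 1: A->1 + B->2 = $12 + $27 = $39
Option 2: A->2 + B->1 = $15 + $27 = $42
Min cost = min($39, $42) = $39

$39


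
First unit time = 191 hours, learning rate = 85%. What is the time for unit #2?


Formula: T_n = T_1 * (learning_rate)^(log2(n)) where learning_rate = rate/100
Doublings = log2(2) = 1
T_n = 191 * 0.85^1
T_n = 191 * 0.85 = 162.4 hours

162.4 hours


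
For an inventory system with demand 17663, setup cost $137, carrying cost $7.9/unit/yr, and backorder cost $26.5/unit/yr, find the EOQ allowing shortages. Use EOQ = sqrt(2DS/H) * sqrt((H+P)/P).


Formula: EOQ* = sqrt(2DS/H) * sqrt((H+P)/P)
Base EOQ = sqrt(2*17663*137/7.9) = 782.7 units
Correction = sqrt((7.9+26.5)/26.5) = 1.13935
EOQ* = 782.7 * 1.13935 = 891.8 units

891.8 units


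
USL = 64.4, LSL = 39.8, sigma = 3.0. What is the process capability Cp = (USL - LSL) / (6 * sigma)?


Cp = (64.4 - 39.8) / (6 * 3.0)

1.37


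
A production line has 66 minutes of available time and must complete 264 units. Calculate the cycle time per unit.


Formula: CT = Available Time / Number of Units
CT = 66 min / 264 units
CT = 0.25 min/unit

0.25 min/unit


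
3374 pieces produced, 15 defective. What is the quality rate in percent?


Formula: Quality Rate = Good Pieces / Total Pieces * 100
Good pieces = 3374 - 15 = 3359
QR = 3359 / 3374 * 100 = 99.6%

99.6%


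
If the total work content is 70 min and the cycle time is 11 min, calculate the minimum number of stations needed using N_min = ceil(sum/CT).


Formula: N_min = ceil(Sum of Task Times / Cycle Time)
N_min = ceil(70 min / 11 min) = ceil(6.3636)
N_min = 7 stations

7


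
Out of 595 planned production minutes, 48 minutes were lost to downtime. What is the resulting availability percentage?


Formula: Availability = (Planned Time - Downtime) / Planned Time * 100
Uptime = 595 - 48 = 547 min
Availability = 547 / 595 * 100 = 91.9%

91.9%


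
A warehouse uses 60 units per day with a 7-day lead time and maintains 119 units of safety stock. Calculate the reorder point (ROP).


Formula: ROP = (Daily Demand * Lead Time) + Safety Stock
Demand during lead time = 60 * 7 = 420 units
ROP = 420 + 119 = 539 units

539 units


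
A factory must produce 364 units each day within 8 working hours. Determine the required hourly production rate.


Formula: Production Rate = Daily Demand / Available Hours
Rate = 364 units/day / 8 hours/day
Rate = 45.5 units/hour

45.5 units/hour


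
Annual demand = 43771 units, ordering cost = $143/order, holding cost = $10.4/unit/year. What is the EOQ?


Formula: EOQ = sqrt(2 * D * S / H)
Numerator: 2 * 43771 * 143 = 12518506
2DS/H = 12518506 / 10.4 = 1203702.5
EOQ = sqrt(1203702.5) = 1097.1 units

1097.1 units


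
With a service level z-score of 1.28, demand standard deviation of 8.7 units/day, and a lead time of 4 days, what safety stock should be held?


Formula: SS = z * sigma_d * sqrt(LT)
sqrt(LT) = sqrt(4) = 2.0
SS = 1.28 * 8.7 * 2.0
SS = 22.3 units

22.3 units


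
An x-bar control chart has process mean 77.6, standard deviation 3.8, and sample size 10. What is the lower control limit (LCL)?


LCL = 77.6 - 3 * 3.8 / sqrt(10)

74.0


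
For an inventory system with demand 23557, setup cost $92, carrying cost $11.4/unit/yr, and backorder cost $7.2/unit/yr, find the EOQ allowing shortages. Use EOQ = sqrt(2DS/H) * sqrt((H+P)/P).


Formula: EOQ* = sqrt(2DS/H) * sqrt((H+P)/P)
Base EOQ = sqrt(2*23557*92/11.4) = 616.62 units
Correction = sqrt((11.4+7.2)/7.2) = 1.60728
EOQ* = 616.62 * 1.60728 = 991.1 units

991.1 units


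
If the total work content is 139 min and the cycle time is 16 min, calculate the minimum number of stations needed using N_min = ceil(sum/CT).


Formula: N_min = ceil(Sum of Task Times / Cycle Time)
N_min = ceil(139 min / 16 min) = ceil(8.6875)
N_min = 9 stations

9


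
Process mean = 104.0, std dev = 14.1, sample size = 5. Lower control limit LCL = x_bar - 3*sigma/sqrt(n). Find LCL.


LCL = 104.0 - 3 * 14.1 / sqrt(5)

85.08


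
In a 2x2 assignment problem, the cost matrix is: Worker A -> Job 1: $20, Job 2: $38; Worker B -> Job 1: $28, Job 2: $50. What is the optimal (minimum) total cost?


Option 1: A->1 + B->2 = $20 + $50 = $70
Option 2: A->2 + B->1 = $38 + $28 = $66
Min cost = min($70, $66) = $66

$66


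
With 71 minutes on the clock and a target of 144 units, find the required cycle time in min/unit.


Formula: CT = Available Time / Number of Units
CT = 71 min / 144 units
CT = 0.49 min/unit

0.49 min/unit


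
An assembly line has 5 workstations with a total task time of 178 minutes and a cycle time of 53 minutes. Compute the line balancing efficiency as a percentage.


Formula: Efficiency = Sum of Task Times / (N_stations * CT) * 100
Total station capacity = 5 stations * 53 min = 265 min
Efficiency = 178 / 265 * 100 = 67.2%

67.2%


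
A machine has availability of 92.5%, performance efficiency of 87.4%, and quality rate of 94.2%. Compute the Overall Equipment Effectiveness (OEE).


Formula: OEE = Availability * Performance * Quality / 10000
A * P = 92.5% * 87.4% / 100 = 80.85%
OEE = 80.85% * 94.2% / 100 = 76.2%

76.2%


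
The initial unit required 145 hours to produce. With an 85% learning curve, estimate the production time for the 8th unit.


Formula: T_n = T_1 * (learning_rate)^(log2(n)) where learning_rate = rate/100
Doublings = log2(8) = 3
T_n = 145 * 0.85^3
T_n = 145 * 0.6141 = 89.0 hours

89.0 hours


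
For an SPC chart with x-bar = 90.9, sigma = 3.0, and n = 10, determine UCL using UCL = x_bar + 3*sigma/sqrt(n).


UCL = 90.9 + 3 * 3.0 / sqrt(10)

93.75


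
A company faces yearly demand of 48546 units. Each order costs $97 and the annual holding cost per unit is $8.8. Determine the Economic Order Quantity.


Formula: EOQ = sqrt(2 * D * S / H)
Numerator: 2 * 48546 * 97 = 9417924
2DS/H = 9417924 / 8.8 = 1070218.6
EOQ = sqrt(1070218.6) = 1034.5 units

1034.5 units


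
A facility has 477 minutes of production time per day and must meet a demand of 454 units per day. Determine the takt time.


Formula: Takt Time = Available Production Time / Customer Demand
Takt = 477 min/day / 454 units/day
Takt = 1.05 min/unit

1.05 min/unit


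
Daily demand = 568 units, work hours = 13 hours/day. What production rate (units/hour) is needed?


Formula: Production Rate = Daily Demand / Available Hours
Rate = 568 units/day / 13 hours/day
Rate = 43.7 units/hour

43.7 units/hour


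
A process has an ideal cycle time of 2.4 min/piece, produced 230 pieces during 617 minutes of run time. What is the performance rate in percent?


Formula: Performance = (Ideal CT * Total Count) / Run Time * 100
Ideal output time = 2.4 * 230 = 552.0 min
Performance = 552.0 / 617 * 100 = 89.5%

89.5%


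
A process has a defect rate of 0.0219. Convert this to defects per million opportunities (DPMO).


DPMO = defect_rate * 1000000 = 0.0219 * 1000000

21900


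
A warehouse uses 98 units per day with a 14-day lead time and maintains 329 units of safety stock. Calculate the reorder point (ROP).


Formula: ROP = (Daily Demand * Lead Time) + Safety Stock
Demand during lead time = 98 * 14 = 1372 units
ROP = 1372 + 329 = 1701 units

1701 units


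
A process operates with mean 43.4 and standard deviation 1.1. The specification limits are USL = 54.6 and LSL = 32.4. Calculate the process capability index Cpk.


Cpu = (54.6 - 43.4) / (3 * 1.1) = 3.39
Cpl = (43.4 - 32.4) / (3 * 1.1) = 3.33
Cpk = min(3.39, 3.33) = 3.33

3.33


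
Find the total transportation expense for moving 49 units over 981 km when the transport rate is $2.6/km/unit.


TC = dist * cost * units = 981 * 2.6 * 49 = $124979.40

$124979.40


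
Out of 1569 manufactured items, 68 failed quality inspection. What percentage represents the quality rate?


Formula: Quality Rate = Good Pieces / Total Pieces * 100
Good pieces = 1569 - 68 = 1501
QR = 1501 / 1569 * 100 = 95.7%

95.7%


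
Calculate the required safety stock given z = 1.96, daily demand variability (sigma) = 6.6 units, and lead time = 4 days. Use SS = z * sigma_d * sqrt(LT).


Formula: SS = z * sigma_d * sqrt(LT)
sqrt(LT) = sqrt(4) = 2.0
SS = 1.96 * 6.6 * 2.0
SS = 25.9 units

25.9 units


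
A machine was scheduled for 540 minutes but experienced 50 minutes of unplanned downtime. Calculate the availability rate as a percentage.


Formula: Availability = (Planned Time - Downtime) / Planned Time * 100
Uptime = 540 - 50 = 490 min
Availability = 490 / 540 * 100 = 90.7%

90.7%


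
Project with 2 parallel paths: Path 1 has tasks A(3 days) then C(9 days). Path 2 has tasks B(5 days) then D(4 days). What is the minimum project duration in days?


Path 1 = 3 + 9 = 12 days
Path 2 = 5 + 4 = 9 days
Duration = max(12, 9) = 12 days

12 days


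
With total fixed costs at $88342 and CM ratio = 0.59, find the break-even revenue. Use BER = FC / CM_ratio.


Formula: BER = Fixed Costs / Contribution Margin Ratio
BER = $88342 / 0.59
BER = $149732.20 (to the nearest cent)

$149732.20


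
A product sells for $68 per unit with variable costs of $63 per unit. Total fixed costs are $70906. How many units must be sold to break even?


Formula: BEQ = Fixed Costs / (Price - Variable Cost)
Contribution margin = $68 - $63 = $5/unit
BEQ = ceil($70906 / $5/unit) = ceil(14181.2) = 14182 units

14182 units


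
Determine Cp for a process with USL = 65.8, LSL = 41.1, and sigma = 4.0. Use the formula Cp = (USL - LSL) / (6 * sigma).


Cp = (65.8 - 41.1) / (6 * 4.0)

1.03


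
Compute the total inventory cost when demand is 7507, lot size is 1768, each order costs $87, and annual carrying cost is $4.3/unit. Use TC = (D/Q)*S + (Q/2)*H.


TC = 7507/1768 * 87 + 1768/2 * 4.3

$4170.61


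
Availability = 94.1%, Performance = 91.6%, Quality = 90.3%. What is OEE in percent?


Formula: OEE = Availability * Performance * Quality / 10000
A * P = 94.1% * 91.6% / 100 = 86.2%
OEE = 86.2% * 90.3% / 100 = 77.8%

77.8%


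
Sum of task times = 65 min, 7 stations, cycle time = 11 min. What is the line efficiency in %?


Formula: Efficiency = Sum of Task Times / (N_stations * CT) * 100
Total station capacity = 7 stations * 11 min = 77 min
Efficiency = 65 / 77 * 100 = 84.4%

84.4%


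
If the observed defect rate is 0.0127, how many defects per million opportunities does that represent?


DPMO = defect_rate * 1000000 = 0.0127 * 1000000

12700


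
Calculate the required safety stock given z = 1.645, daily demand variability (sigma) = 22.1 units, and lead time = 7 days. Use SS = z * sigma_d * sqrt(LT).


Formula: SS = z * sigma_d * sqrt(LT)
sqrt(LT) = sqrt(7) = 2.6458
SS = 1.645 * 22.1 * 2.6458
SS = 96.2 units

96.2 units


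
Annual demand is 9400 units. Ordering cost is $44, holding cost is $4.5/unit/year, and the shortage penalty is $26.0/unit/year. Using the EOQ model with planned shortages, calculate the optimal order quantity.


Formula: EOQ* = sqrt(2DS/H) * sqrt((H+P)/P)
Base EOQ = sqrt(2*9400*44/4.5) = 428.74 units
Correction = sqrt((4.5+26.0)/26.0) = 1.08309
EOQ* = 428.74 * 1.08309 = 464.4 units

464.4 units


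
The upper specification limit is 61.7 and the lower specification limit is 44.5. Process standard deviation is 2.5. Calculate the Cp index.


Cp = (61.7 - 44.5) / (6 * 2.5)

1.15


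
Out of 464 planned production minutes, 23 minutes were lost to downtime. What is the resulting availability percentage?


Formula: Availability = (Planned Time - Downtime) / Planned Time * 100
Uptime = 464 - 23 = 441 min
Availability = 441 / 464 * 100 = 95.0%

95.0%


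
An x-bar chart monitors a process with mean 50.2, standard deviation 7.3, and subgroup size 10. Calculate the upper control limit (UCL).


UCL = 50.2 + 3 * 7.3 / sqrt(10)

57.13


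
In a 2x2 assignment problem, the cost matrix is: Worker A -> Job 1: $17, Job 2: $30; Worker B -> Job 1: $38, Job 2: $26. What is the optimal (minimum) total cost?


Option 1: A->1 + B->2 = $17 + $26 = $43
Option 2: A->2 + B->1 = $30 + $38 = $68
Min cost = min($43, $68) = $43

$43


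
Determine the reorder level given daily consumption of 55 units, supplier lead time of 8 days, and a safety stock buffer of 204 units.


Formula: ROP = (Daily Demand * Lead Time) + Safety Stock
Demand during lead time = 55 * 8 = 440 units
ROP = 440 + 204 = 644 units

644 units


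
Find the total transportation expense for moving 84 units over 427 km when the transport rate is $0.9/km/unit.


TC = dist * cost * units = 427 * 0.9 * 84 = $32281.20

$32281.20


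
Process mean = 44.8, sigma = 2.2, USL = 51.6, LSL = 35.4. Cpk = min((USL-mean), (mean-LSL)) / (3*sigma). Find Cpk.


Cpu = (51.6 - 44.8) / (3 * 2.2) = 1.03
Cpl = (44.8 - 35.4) / (3 * 2.2) = 1.42
Cpk = min(1.03, 1.42) = 1.03

1.03


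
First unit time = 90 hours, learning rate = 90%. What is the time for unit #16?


Formula: T_n = T_1 * (learning_rate)^(log2(n)) where learning_rate = rate/100
Doublings = log2(16) = 4
T_n = 90 * 0.9^4
T_n = 90 * 0.6561 = 59.0 hours

59.0 hours


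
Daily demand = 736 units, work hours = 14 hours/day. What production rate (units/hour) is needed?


Formula: Production Rate = Daily Demand / Available Hours
Rate = 736 units/day / 14 hours/day
Rate = 52.6 units/hour

52.6 units/hour


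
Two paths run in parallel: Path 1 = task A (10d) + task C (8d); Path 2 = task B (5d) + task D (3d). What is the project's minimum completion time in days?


Path 1 = 10 + 8 = 18 days
Path 2 = 5 + 3 = 8 days
Duration = max(18, 8) = 18 days

18 days


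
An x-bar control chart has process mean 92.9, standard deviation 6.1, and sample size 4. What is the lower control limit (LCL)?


LCL = 92.9 - 3 * 6.1 / sqrt(4)

83.75


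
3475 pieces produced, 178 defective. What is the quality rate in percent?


Formula: Quality Rate = Good Pieces / Total Pieces * 100
Good pieces = 3475 - 178 = 3297
QR = 3297 / 3475 * 100 = 94.9%

94.9%


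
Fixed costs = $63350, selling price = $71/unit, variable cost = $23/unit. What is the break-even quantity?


Formula: BEQ = Fixed Costs / (Price - Variable Cost)
Contribution margin = $71 - $23 = $48/unit
BEQ = ceil($63350 / $48/unit) = ceil(1319.79) = 1320 units

1320 units


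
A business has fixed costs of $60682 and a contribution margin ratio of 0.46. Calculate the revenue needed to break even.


Formula: BER = Fixed Costs / Contribution Margin Ratio
BER = $60682 / 0.46
BER = $131917.39 (to the nearest cent)

$131917.39


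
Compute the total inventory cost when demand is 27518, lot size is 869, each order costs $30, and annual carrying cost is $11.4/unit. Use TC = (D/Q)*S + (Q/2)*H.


TC = 27518/869 * 30 + 869/2 * 11.4

$5903.29


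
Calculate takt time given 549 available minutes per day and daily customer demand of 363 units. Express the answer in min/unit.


Formula: Takt Time = Available Production Time / Customer Demand
Takt = 549 min/day / 363 units/day
Takt = 1.51 min/unit

1.51 min/unit


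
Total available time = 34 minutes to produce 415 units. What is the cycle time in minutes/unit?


Formula: CT = Available Time / Number of Units
CT = 34 min / 415 units
CT = 0.08 min/unit

0.08 min/unit


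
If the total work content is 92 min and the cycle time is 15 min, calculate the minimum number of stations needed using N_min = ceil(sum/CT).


Formula: N_min = ceil(Sum of Task Times / Cycle Time)
N_min = ceil(92 min / 15 min) = ceil(6.1333)
N_min = 7 stations

7


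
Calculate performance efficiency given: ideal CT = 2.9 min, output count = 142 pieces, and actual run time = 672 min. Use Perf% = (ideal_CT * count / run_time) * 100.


Formula: Performance = (Ideal CT * Total Count) / Run Time * 100
Ideal output time = 2.9 * 142 = 411.8 min
Performance = 411.8 / 672 * 100 = 61.3%

61.3%


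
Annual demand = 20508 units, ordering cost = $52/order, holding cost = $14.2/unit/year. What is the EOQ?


Formula: EOQ = sqrt(2 * D * S / H)
Numerator: 2 * 20508 * 52 = 2132832
2DS/H = 2132832 / 14.2 = 150199.4
EOQ = sqrt(150199.4) = 387.6 units

387.6 units


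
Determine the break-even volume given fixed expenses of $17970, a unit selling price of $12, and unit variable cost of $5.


Formula: BEQ = Fixed Costs / (Price - Variable Cost)
Contribution margin = $12 - $5 = $7/unit
BEQ = ceil($17970 / $7/unit) = ceil(2567.14) = 2568 units

2568 units


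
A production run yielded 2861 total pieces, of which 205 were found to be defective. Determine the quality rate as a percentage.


Formula: Quality Rate = Good Pieces / Total Pieces * 100
Good pieces = 2861 - 205 = 2656
QR = 2656 / 2861 * 100 = 92.8%

92.8%


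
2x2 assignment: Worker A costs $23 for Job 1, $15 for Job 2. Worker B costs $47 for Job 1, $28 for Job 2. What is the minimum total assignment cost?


Option 1: A->1 + B->2 = $23 + $28 = $51
Option 2: A->2 + B->1 = $15 + $47 = $62
Min cost = min($51, $62) = $51

$51


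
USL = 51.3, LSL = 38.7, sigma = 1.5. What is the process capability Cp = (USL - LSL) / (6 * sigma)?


Cp = (51.3 - 38.7) / (6 * 1.5)

1.4


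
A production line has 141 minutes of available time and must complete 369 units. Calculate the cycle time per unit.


Formula: CT = Available Time / Number of Units
CT = 141 min / 369 units
CT = 0.38 min/unit

0.38 min/unit


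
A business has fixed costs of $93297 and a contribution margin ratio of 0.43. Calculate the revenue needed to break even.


Formula: BER = Fixed Costs / Contribution Margin Ratio
BER = $93297 / 0.43
BER = $216969.77 (to the nearest cent)

$216969.77


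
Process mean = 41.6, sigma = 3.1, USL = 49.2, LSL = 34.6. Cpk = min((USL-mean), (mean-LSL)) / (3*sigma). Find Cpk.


Cpu = (49.2 - 41.6) / (3 * 3.1) = 0.82
Cpl = (41.6 - 34.6) / (3 * 3.1) = 0.75
Cpk = min(0.82, 0.75) = 0.75

0.75


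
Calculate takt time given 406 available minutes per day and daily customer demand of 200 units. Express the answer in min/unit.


Formula: Takt Time = Available Production Time / Customer Demand
Takt = 406 min/day / 200 units/day
Takt = 2.03 min/unit

2.03 min/unit


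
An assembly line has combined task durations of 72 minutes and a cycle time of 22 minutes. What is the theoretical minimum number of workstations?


Formula: N_min = ceil(Sum of Task Times / Cycle Time)
N_min = ceil(72 min / 22 min) = ceil(3.2727)
N_min = 4 stations

4


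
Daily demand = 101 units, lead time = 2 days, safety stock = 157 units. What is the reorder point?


Formula: ROP = (Daily Demand * Lead Time) + Safety Stock
Demand during lead time = 101 * 2 = 202 units
ROP = 202 + 157 = 359 units

359 units


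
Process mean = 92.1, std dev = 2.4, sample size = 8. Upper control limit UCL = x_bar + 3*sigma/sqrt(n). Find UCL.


UCL = 92.1 + 3 * 2.4 / sqrt(8)

94.65


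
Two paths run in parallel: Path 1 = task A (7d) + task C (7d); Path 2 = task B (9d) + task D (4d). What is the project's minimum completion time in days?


Path 1 = 7 + 7 = 14 days
Path 2 = 9 + 4 = 13 days
Duration = max(14, 13) = 14 days

14 days


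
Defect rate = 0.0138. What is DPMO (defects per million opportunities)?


DPMO = defect_rate * 1000000 = 0.0138 * 1000000

13800


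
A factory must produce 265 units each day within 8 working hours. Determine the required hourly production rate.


Formula: Production Rate = Daily Demand / Available Hours
Rate = 265 units/day / 8 hours/day
Rate = 33.1 units/hour

33.1 units/hour


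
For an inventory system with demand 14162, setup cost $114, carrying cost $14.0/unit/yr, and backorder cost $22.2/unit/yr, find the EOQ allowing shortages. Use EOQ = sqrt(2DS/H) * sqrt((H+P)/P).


Formula: EOQ* = sqrt(2DS/H) * sqrt((H+P)/P)
Base EOQ = sqrt(2*14162*114/14.0) = 480.25 units
Correction = sqrt((14.0+22.2)/22.2) = 1.27696
EOQ* = 480.25 * 1.27696 = 613.3 units

613.3 units


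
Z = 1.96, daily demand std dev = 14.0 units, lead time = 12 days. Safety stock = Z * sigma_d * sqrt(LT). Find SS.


Formula: SS = z * sigma_d * sqrt(LT)
sqrt(LT) = sqrt(12) = 3.4641
SS = 1.96 * 14.0 * 3.4641
SS = 95.1 units

95.1 units


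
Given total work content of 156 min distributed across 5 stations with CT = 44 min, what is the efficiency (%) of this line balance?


Formula: Efficiency = Sum of Task Times / (N_stations * CT) * 100
Total station capacity = 5 stations * 44 min = 220 min
Efficiency = 156 / 220 * 100 = 70.9%

70.9%


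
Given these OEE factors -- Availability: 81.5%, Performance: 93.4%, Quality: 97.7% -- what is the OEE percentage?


Formula: OEE = Availability * Performance * Quality / 10000
A * P = 81.5% * 93.4% / 100 = 76.12%
OEE = 76.12% * 97.7% / 100 = 74.4%

74.4%


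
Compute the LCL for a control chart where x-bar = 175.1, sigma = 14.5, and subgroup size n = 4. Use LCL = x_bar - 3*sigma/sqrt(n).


LCL = 175.1 - 3 * 14.5 / sqrt(4)

153.35


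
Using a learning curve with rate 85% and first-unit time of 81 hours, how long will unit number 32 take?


Formula: T_n = T_1 * (learning_rate)^(log2(n)) where learning_rate = rate/100
Doublings = log2(32) = 5
T_n = 81 * 0.85^5
T_n = 81 * 0.4437 = 35.9 hours

35.9 hours


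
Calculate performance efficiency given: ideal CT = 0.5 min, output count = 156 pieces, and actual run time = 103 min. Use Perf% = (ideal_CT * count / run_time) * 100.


Formula: Performance = (Ideal CT * Total Count) / Run Time * 100
Ideal output time = 0.5 * 156 = 78.0 min
Performance = 78.0 / 103 * 100 = 75.7%

75.7%


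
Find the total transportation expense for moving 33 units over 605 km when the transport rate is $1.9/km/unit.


TC = dist * cost * units = 605 * 1.9 * 33 = $37933.50

$37933.50


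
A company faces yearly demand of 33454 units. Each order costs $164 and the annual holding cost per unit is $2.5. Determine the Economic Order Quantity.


Formula: EOQ = sqrt(2 * D * S / H)
Numerator: 2 * 33454 * 164 = 10972912
2DS/H = 10972912 / 2.5 = 4389164.8
EOQ = sqrt(4389164.8) = 2095.0 units

2095.0 units


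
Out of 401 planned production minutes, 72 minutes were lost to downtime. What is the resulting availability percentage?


Formula: Availability = (Planned Time - Downtime) / Planned Time * 100
Uptime = 401 - 72 = 329 min
Availability = 329 / 401 * 100 = 82.0%

82.0%


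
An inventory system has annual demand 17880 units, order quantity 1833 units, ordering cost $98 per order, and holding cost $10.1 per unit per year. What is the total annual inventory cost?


TC = 17880/1833 * 98 + 1833/2 * 10.1

$10212.59


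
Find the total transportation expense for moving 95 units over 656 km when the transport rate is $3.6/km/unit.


TC = dist * cost * units = 656 * 3.6 * 95 = $224352.00

$224352.00


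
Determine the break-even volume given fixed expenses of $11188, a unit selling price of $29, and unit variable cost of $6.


Formula: BEQ = Fixed Costs / (Price - Variable Cost)
Contribution margin = $29 - $6 = $23/unit
BEQ = ceil($11188 / $23/unit) = ceil(486.43) = 487 units

487 units


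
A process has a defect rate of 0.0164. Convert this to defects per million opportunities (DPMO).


DPMO = defect_rate * 1000000 = 0.0164 * 1000000

16400


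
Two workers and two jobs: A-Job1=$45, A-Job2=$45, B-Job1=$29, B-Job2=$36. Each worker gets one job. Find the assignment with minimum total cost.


Option 1: A->1 + B->2 = $45 + $36 = $81
Option 2: A->2 + B->1 = $45 + $29 = $74
Min cost = min($81, $74) = $74

$74


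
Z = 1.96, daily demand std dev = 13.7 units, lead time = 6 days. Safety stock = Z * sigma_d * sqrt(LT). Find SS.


Formula: SS = z * sigma_d * sqrt(LT)
sqrt(LT) = sqrt(6) = 2.4495
SS = 1.96 * 13.7 * 2.4495
SS = 65.8 units

65.8 units


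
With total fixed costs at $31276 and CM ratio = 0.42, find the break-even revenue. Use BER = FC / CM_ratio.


Formula: BER = Fixed Costs / Contribution Margin Ratio
BER = $31276 / 0.42
BER = $74466.67 (to the nearest cent)

$74466.67
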